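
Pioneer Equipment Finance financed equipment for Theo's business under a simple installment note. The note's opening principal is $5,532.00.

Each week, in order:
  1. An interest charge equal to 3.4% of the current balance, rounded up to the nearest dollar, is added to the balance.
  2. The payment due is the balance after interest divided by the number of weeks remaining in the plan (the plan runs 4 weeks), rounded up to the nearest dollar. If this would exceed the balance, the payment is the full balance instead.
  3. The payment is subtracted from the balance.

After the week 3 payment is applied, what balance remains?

$1,529.00

Week 1: $5,532.00 +$189.00 interest = $5,721.00; pay $1,431.00 → $4,290.00
Week 2: $4,290.00 +$146.00 interest = $4,436.00; pay $1,479.00 → $2,957.00
Week 3: $2,957.00 +$101.00 interest = $3,058.00; pay $1,529.00 → $1,529.00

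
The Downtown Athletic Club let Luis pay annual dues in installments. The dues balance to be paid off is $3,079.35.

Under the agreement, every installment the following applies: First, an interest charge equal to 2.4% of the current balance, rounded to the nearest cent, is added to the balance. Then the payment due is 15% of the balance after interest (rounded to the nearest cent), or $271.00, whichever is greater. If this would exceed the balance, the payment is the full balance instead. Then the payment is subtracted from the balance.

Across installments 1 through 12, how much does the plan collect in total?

# | Opening | Interest | Payment | End bal
1 | $3,079.35 | $73.90 | $472.99 | $2,680.26
2 | $2,680.26 | $64.33 | $411.69 | $2,332.90
3 | $2,332.90 | $55.99 | $358.33 | $2,030.56
4 | $2,030.56 | $48.73 | $311.89 | $1,767.40
5 | $1,767.40 | $42.42 | $271.47 | $1,538.35
6 | $1,538.35 | $36.92 | $271.00 | $1,304.27
7 | $1,304.27 | $31.30 | $271.00 | $1,064.57
8 | $1,064.57 | $25.55 | $271.00 | $819.12
9 | $819.12 | $19.66 | $271.00 | $567.78
10 | $567.78 | $13.63 | $271.00 | $310.41
11 | $310.41 | $7.45 | $271.00 | $46.86
12 | $46.86 | $1.12 | $47.98 | $0.00
Total paid: $3,500.35

$3,500.35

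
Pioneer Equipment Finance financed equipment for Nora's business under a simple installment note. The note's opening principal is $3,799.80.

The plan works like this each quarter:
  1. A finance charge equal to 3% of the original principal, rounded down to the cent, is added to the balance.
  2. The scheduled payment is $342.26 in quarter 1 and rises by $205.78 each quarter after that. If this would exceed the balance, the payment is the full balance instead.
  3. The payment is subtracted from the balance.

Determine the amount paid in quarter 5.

Quarter 1: opening $3,799.80; interest $113.99 → $3,913.79; payment $342.26; balance $3,571.53
Quarter 2: opening $3,571.53; interest $113.99 → $3,685.52; payment $548.04; balance $3,137.48
Quarter 3: opening $3,137.48; interest $113.99 → $3,251.47; payment $753.82; balance $2,497.65
Quarter 4: opening $2,497.65; interest $113.99 → $2,611.64; payment $959.60; balance $1,652.04
Quarter 5: opening $1,652.04; interest $113.99 → $1,766.03; payment $1,165.38; balance $600.65

$1,165.38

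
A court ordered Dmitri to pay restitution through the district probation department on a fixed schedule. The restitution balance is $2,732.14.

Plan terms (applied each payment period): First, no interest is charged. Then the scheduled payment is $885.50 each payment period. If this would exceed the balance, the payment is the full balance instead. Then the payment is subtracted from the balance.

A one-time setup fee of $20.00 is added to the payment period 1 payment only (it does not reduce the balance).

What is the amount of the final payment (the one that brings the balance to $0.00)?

Payment period 1: $2,732.14 − $885.50 (+ $20.00 fee) → $1,846.64
Payment period 2: $1,846.64 − $885.50 → $961.14
Payment period 3: $961.14 − $885.50 → $75.64
Payment period 4: $75.64 − $75.64 → $0.00

$75.64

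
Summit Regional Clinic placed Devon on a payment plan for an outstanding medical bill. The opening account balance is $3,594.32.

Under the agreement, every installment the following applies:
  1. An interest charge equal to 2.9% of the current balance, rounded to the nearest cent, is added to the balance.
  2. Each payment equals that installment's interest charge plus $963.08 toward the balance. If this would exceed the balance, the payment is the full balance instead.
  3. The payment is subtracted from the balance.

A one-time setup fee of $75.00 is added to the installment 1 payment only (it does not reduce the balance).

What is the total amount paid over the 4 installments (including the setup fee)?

$3,918.70

Installment 1: $3,594.32 +$104.24 interest = $3,698.56; pay $1,067.32 (+ $75.00 fee) → $2,631.24
Installment 2: $2,631.24 +$76.31 interest = $2,707.55; pay $1,039.39 → $1,668.16
Installment 3: $1,668.16 +$48.38 interest = $1,716.54; pay $1,011.46 → $705.08
Installment 4: $705.08 +$20.45 interest = $725.53; pay $725.53 → $0.00
Total paid: $3,918.70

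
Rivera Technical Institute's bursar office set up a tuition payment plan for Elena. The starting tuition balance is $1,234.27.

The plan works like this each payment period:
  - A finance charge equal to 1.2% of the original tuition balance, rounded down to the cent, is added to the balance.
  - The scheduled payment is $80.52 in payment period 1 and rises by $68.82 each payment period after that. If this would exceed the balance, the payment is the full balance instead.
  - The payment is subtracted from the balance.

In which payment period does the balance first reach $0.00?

6

# | Opening | Interest | Payment | End bal
1 | $1,234.27 | $14.81 | $80.52 | $1,168.56
2 | $1,168.56 | $14.81 | $149.34 | $1,034.03
3 | $1,034.03 | $14.81 | $218.16 | $830.68
4 | $830.68 | $14.81 | $286.98 | $558.51
5 | $558.51 | $14.81 | $355.80 | $217.52
6 | $217.52 | $14.81 | $232.33 | $0.00
Balance reaches $0.00 in payment period 6.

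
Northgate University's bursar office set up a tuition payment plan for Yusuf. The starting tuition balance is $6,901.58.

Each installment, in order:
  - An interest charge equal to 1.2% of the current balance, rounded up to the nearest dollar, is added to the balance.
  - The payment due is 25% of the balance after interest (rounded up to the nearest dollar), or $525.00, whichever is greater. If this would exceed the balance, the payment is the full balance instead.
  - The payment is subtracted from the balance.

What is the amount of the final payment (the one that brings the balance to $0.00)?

Installment 1: opening $6,901.58; interest $83.00 → $6,984.58; payment $1,747.00; balance $5,237.58
Installment 2: opening $5,237.58; interest $63.00 → $5,300.58; payment $1,326.00; balance $3,974.58
Installment 3: opening $3,974.58; interest $48.00 → $4,022.58; payment $1,006.00; balance $3,016.58
Installment 4: opening $3,016.58; interest $37.00 → $3,053.58; payment $764.00; balance $2,289.58
Installment 5: opening $2,289.58; interest $28.00 → $2,317.58; payment $580.00; balance $1,737.58
Installment 6: opening $1,737.58; interest $21.00 → $1,758.58; payment $525.00; balance $1,233.58
Installment 7: opening $1,233.58; interest $15.00 → $1,248.58; payment $525.00; balance $723.58
Installment 8: opening $723.58; interest $9.00 → $732.58; payment $525.00; balance $207.58
Installment 9: opening $207.58; interest $3.00 → $210.58; payment $210.58; balance $0.00

$210.58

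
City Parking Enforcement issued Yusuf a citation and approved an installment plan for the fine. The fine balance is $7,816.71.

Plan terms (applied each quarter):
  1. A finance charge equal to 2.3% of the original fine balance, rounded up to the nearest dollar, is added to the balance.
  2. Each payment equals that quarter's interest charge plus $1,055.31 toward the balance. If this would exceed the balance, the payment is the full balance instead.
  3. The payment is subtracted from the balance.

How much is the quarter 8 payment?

Quarter 1: opening $7,816.71; interest $180.00 → $7,996.71; payment $1,235.31; balance $6,761.40
Quarter 2: opening $6,761.40; interest $180.00 → $6,941.40; payment $1,235.31; balance $5,706.09
Quarter 3: opening $5,706.09; interest $180.00 → $5,886.09; payment $1,235.31; balance $4,650.78
Quarter 4: opening $4,650.78; interest $180.00 → $4,830.78; payment $1,235.31; balance $3,595.47
Quarter 5: opening $3,595.47; interest $180.00 → $3,775.47; payment $1,235.31; balance $2,540.16
Quarter 6: opening $2,540.16; interest $180.00 → $2,720.16; payment $1,235.31; balance $1,484.85
Quarter 7: opening $1,484.85; interest $180.00 → $1,664.85; payment $1,235.31; balance $429.54
Quarter 8: opening $429.54; interest $180.00 → $609.54; payment $609.54; balance $0.00

$609.54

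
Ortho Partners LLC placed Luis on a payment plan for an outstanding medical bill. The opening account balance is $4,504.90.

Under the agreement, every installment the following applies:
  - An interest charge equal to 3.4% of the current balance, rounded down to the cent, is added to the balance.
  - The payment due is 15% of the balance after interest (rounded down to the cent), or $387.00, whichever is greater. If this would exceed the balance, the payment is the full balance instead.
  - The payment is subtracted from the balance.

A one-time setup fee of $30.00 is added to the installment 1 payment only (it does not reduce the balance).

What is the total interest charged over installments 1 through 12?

$931.88

Installment 1: $4,504.90 +$153.16 interest = $4,658.06; pay $698.70 (+ $30.00 fee) → $3,959.36
Installment 2: $3,959.36 +$134.61 interest = $4,093.97; pay $614.09 → $3,479.88
Installment 3: $3,479.88 +$118.31 interest = $3,598.19; pay $539.72 → $3,058.47
Installment 4: $3,058.47 +$103.98 interest = $3,162.45; pay $474.36 → $2,688.09
Installment 5: $2,688.09 +$91.39 interest = $2,779.48; pay $416.92 → $2,362.56
Installment 6: $2,362.56 +$80.32 interest = $2,442.88; pay $387.00 → $2,055.88
Installment 7: $2,055.88 +$69.89 interest = $2,125.77; pay $387.00 → $1,738.77
Installment 8: $1,738.77 +$59.11 interest = $1,797.88; pay $387.00 → $1,410.88
Installment 9: $1,410.88 +$47.96 interest = $1,458.84; pay $387.00 → $1,071.84
Installment 10: $1,071.84 +$36.44 interest = $1,108.28; pay $387.00 → $721.28
Installment 11: $721.28 +$24.52 interest = $745.80; pay $387.00 → $358.80
Installment 12: $358.80 +$12.19 interest = $370.99; pay $370.99 → $0.00
Total interest: $153.16 + $134.61 + $118.31 + $103.98 + $91.39 + $80.32 + $69.89 + $59.11 + $47.96 + $36.44 + $24.52 + $12.19 = $931.88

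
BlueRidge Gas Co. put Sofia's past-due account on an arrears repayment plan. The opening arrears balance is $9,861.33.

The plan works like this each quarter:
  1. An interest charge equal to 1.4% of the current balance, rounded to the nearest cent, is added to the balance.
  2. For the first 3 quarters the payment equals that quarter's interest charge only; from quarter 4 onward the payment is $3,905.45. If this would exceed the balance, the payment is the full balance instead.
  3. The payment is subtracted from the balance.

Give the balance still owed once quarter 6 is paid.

# | Opening | Interest | Payment | End bal
1 | $9,861.33 | $138.06 | $138.06 | $9,861.33
2 | $9,861.33 | $138.06 | $138.06 | $9,861.33
3 | $9,861.33 | $138.06 | $138.06 | $9,861.33
4 | $9,861.33 | $138.06 | $3,905.45 | $6,093.94
5 | $6,093.94 | $85.32 | $3,905.45 | $2,273.81
6 | $2,273.81 | $31.83 | $2,305.64 | $0.00

$0.00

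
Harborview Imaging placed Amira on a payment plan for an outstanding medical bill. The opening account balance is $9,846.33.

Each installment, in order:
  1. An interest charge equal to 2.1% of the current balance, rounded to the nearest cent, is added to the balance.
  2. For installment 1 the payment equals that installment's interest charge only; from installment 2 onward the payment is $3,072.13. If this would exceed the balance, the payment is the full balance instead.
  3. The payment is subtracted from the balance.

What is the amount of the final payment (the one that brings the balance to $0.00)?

$1,090.91

Installment 1: opening $9,846.33; interest $206.77 → $10,053.10; payment $206.77; balance $9,846.33
Installment 2: opening $9,846.33; interest $206.77 → $10,053.10; payment $3,072.13; balance $6,980.97
Installment 3: opening $6,980.97; interest $146.60 → $7,127.57; payment $3,072.13; balance $4,055.44
Installment 4: opening $4,055.44; interest $85.16 → $4,140.60; payment $3,072.13; balance $1,068.47
Installment 5: opening $1,068.47; interest $22.44 → $1,090.91; payment $1,090.91; balance $0.00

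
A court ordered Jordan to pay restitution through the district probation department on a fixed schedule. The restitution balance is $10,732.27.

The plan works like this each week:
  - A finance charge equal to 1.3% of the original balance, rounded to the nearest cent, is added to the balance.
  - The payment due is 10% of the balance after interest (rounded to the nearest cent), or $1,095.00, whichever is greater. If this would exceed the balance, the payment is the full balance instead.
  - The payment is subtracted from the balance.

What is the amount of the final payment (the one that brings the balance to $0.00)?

Week 1: opening $10,732.27; interest $139.52 → $10,871.79; payment $1,095.00; balance $9,776.79
Week 2: opening $9,776.79; interest $139.52 → $9,916.31; payment $1,095.00; balance $8,821.31
Week 3: opening $8,821.31; interest $139.52 → $8,960.83; payment $1,095.00; balance $7,865.83
Week 4: opening $7,865.83; interest $139.52 → $8,005.35; payment $1,095.00; balance $6,910.35
Week 5: opening $6,910.35; interest $139.52 → $7,049.87; payment $1,095.00; balance $5,954.87
Week 6: opening $5,954.87; interest $139.52 → $6,094.39; payment $1,095.00; balance $4,999.39
Week 7: opening $4,999.39; interest $139.52 → $5,138.91; payment $1,095.00; balance $4,043.91
Week 8: opening $4,043.91; interest $139.52 → $4,183.43; payment $1,095.00; balance $3,088.43
Week 9: opening $3,088.43; interest $139.52 → $3,227.95; payment $1,095.00; balance $2,132.95
Week 10: opening $2,132.95; interest $139.52 → $2,272.47; payment $1,095.00; balance $1,177.47
Week 11: opening $1,177.47; interest $139.52 → $1,316.99; payment $1,095.00; balance $221.99
Week 12: opening $221.99; interest $139.52 → $361.51; payment $361.51; balance $0.00

$361.51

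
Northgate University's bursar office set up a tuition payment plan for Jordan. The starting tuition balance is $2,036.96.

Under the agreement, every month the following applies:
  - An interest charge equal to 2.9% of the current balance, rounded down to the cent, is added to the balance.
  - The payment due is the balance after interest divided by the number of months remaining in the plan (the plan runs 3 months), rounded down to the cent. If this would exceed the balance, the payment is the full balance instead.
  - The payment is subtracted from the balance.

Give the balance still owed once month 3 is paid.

$0.00

Month 1: opening $2,036.96; interest $59.07 → $2,096.03; payment $698.67; balance $1,397.36
Month 2: opening $1,397.36; interest $40.52 → $1,437.88; payment $718.94; balance $718.94
Month 3: opening $718.94; interest $20.84 → $739.78; payment $739.78; balance $0.00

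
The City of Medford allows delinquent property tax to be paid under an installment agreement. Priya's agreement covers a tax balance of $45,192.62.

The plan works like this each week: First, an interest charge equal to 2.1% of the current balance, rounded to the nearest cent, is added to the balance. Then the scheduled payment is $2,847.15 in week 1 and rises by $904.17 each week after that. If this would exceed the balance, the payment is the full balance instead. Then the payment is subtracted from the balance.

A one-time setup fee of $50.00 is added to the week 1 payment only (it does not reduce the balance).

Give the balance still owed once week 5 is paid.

$26,061.45

Week 1: $45,192.62 +$949.05 interest = $46,141.67; pay $2,847.15 (+ $50.00 fee) → $43,294.52
Week 2: $43,294.52 +$909.18 interest = $44,203.70; pay $3,751.32 → $40,452.38
Week 3: $40,452.38 +$849.50 interest = $41,301.88; pay $4,655.49 → $36,646.39
Week 4: $36,646.39 +$769.57 interest = $37,415.96; pay $5,559.66 → $31,856.30
Week 5: $31,856.30 +$668.98 interest = $32,525.28; pay $6,463.83 → $26,061.45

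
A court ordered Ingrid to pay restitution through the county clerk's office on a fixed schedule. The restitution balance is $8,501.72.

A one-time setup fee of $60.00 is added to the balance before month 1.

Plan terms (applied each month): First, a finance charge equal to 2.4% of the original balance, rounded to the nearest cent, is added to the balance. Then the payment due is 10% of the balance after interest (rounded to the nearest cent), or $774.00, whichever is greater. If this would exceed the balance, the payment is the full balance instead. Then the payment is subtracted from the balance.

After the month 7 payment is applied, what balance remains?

# | Opening | Interest | Payment | End bal
1 | $8,561.72 | $204.04 | $876.58 | $7,889.18
2 | $7,889.18 | $204.04 | $809.32 | $7,283.90
3 | $7,283.90 | $204.04 | $774.00 | $6,713.94
4 | $6,713.94 | $204.04 | $774.00 | $6,143.98
5 | $6,143.98 | $204.04 | $774.00 | $5,574.02
6 | $5,574.02 | $204.04 | $774.00 | $5,004.06
7 | $5,004.06 | $204.04 | $774.00 | $4,434.10

$4,434.10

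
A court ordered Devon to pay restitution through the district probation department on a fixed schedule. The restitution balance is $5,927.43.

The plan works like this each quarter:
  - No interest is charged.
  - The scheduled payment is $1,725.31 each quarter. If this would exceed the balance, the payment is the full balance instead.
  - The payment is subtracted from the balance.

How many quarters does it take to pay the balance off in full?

4

Quarter 1: $5,927.43 − $1,725.31 → $4,202.12
Quarter 2: $4,202.12 − $1,725.31 → $2,476.81
Quarter 3: $2,476.81 − $1,725.31 → $751.50
Quarter 4: $751.50 − $751.50 → $0.00
Balance reaches $0.00 in quarter 4.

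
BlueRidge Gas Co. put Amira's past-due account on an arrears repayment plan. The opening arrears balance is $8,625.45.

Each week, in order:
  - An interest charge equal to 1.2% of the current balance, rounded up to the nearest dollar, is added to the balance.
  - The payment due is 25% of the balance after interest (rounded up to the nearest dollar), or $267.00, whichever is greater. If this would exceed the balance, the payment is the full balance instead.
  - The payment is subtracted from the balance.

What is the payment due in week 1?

Week 1: opening $8,625.45; interest $104.00 → $8,729.45; payment $2,183.00; balance $6,546.45

$2,183.00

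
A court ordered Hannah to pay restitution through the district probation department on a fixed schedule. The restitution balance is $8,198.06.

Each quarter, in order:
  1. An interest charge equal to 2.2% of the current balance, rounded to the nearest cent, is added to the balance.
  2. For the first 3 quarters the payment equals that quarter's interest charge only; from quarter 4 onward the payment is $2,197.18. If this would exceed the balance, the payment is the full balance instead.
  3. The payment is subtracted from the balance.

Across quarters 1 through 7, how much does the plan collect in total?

Quarter 1: opening $8,198.06; interest $180.36 → $8,378.42; payment $180.36; balance $8,198.06
Quarter 2: opening $8,198.06; interest $180.36 → $8,378.42; payment $180.36; balance $8,198.06
Quarter 3: opening $8,198.06; interest $180.36 → $8,378.42; payment $180.36; balance $8,198.06
Quarter 4: opening $8,198.06; interest $180.36 → $8,378.42; payment $2,197.18; balance $6,181.24
Quarter 5: opening $6,181.24; interest $135.99 → $6,317.23; payment $2,197.18; balance $4,120.05
Quarter 6: opening $4,120.05; interest $90.64 → $4,210.69; payment $2,197.18; balance $2,013.51
Quarter 7: opening $2,013.51; interest $44.30 → $2,057.81; payment $2,057.81; balance $0.00
Total paid: $9,190.43

$9,190.43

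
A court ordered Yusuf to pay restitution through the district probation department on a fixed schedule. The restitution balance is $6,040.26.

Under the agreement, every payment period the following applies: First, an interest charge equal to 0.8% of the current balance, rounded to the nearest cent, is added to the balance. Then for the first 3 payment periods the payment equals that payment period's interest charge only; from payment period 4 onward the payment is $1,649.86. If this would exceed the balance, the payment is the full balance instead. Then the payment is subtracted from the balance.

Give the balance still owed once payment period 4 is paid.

Payment period 1: $6,040.26 +$48.32 interest = $6,088.58; pay $48.32 → $6,040.26
Payment period 2: $6,040.26 +$48.32 interest = $6,088.58; pay $48.32 → $6,040.26
Payment period 3: $6,040.26 +$48.32 interest = $6,088.58; pay $48.32 → $6,040.26
Payment period 4: $6,040.26 +$48.32 interest = $6,088.58; pay $1,649.86 → $4,438.72

$4,438.72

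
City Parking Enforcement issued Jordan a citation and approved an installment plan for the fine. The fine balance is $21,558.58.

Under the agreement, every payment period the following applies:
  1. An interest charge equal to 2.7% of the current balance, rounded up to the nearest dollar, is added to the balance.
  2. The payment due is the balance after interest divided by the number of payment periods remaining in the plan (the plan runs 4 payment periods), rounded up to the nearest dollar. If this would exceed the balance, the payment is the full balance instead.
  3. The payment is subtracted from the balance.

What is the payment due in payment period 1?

$5,536.00

Payment period 1: opening $21,558.58; interest $583.00 → $22,141.58; payment $5,536.00; balance $16,605.58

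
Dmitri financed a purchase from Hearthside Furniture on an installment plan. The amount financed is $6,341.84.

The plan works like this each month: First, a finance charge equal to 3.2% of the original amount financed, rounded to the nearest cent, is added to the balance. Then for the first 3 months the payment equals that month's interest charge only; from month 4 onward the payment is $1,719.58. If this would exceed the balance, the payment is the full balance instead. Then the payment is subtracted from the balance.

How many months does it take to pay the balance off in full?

# | Opening | Interest | Payment | End bal
1 | $6,341.84 | $202.94 | $202.94 | $6,341.84
2 | $6,341.84 | $202.94 | $202.94 | $6,341.84
3 | $6,341.84 | $202.94 | $202.94 | $6,341.84
4 | $6,341.84 | $202.94 | $1,719.58 | $4,825.20
5 | $4,825.20 | $202.94 | $1,719.58 | $3,308.56
6 | $3,308.56 | $202.94 | $1,719.58 | $1,791.92
7 | $1,791.92 | $202.94 | $1,719.58 | $275.28
8 | $275.28 | $202.94 | $478.22 | $0.00
Balance reaches $0.00 in month 8.

8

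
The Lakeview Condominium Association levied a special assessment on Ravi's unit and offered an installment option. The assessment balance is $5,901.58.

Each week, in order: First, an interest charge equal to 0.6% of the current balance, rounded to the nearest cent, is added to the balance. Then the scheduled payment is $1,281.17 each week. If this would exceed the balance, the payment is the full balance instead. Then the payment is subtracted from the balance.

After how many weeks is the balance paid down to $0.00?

Week 1: $5,901.58 +$35.41 interest = $5,936.99; pay $1,281.17 → $4,655.82
Week 2: $4,655.82 +$27.93 interest = $4,683.75; pay $1,281.17 → $3,402.58
Week 3: $3,402.58 +$20.42 interest = $3,423.00; pay $1,281.17 → $2,141.83
Week 4: $2,141.83 +$12.85 interest = $2,154.68; pay $1,281.17 → $873.51
Week 5: $873.51 +$5.24 interest = $878.75; pay $878.75 → $0.00
Balance reaches $0.00 in week 5.

5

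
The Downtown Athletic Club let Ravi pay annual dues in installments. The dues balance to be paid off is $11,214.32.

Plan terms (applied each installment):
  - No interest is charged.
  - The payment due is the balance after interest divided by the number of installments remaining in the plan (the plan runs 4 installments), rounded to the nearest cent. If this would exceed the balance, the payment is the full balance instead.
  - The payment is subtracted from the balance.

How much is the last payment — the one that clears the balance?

$2,803.58

Installment 1: opening $11,214.32; payment $2,803.58; balance $8,410.74
Installment 2: opening $8,410.74; payment $2,803.58; balance $5,607.16
Installment 3: opening $5,607.16; payment $2,803.58; balance $2,803.58
Installment 4: opening $2,803.58; payment $2,803.58; balance $0.00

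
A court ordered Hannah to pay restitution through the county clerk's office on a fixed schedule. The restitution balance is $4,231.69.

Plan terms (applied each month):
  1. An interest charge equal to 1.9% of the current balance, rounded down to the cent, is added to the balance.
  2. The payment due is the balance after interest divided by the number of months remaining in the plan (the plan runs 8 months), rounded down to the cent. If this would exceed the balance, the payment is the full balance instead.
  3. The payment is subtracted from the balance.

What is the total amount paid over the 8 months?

# | Opening | Interest | Payment | End bal
1 | $4,231.69 | $80.40 | $539.01 | $3,773.08
2 | $3,773.08 | $71.68 | $549.25 | $3,295.51
3 | $3,295.51 | $62.61 | $559.68 | $2,798.44
4 | $2,798.44 | $53.17 | $570.32 | $2,281.29
5 | $2,281.29 | $43.34 | $581.15 | $1,743.48
6 | $1,743.48 | $33.12 | $592.20 | $1,184.40
7 | $1,184.40 | $22.50 | $603.45 | $603.45
8 | $603.45 | $11.46 | $614.91 | $0.00
Total paid: $4,609.97

$4,609.97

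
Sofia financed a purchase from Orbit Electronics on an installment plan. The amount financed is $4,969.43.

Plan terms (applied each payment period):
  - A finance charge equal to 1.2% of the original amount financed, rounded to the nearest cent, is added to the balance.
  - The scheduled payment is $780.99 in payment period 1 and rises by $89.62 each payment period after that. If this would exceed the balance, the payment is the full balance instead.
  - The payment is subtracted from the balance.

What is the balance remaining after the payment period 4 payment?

Payment period 1: $4,969.43 +$59.63 interest = $5,029.06; pay $780.99 → $4,248.07
Payment period 2: $4,248.07 +$59.63 interest = $4,307.70; pay $870.61 → $3,437.09
Payment period 3: $3,437.09 +$59.63 interest = $3,496.72; pay $960.23 → $2,536.49
Payment period 4: $2,536.49 +$59.63 interest = $2,596.12; pay $1,049.85 → $1,546.27

$1,546.27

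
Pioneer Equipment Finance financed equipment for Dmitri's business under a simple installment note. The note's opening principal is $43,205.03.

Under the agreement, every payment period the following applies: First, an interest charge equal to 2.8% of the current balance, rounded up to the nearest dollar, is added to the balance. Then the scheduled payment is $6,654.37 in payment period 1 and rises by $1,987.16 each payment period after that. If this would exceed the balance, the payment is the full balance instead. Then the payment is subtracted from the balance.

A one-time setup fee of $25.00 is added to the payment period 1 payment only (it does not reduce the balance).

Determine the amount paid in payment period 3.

$10,628.69

Payment period 1: opening $43,205.03; interest $1,210.00 → $44,415.03; payment $6,654.37 (+ $25.00 fee); balance $37,760.66
Payment period 2: opening $37,760.66; interest $1,058.00 → $38,818.66; payment $8,641.53; balance $30,177.13
Payment period 3: opening $30,177.13; interest $845.00 → $31,022.13; payment $10,628.69; balance $20,393.44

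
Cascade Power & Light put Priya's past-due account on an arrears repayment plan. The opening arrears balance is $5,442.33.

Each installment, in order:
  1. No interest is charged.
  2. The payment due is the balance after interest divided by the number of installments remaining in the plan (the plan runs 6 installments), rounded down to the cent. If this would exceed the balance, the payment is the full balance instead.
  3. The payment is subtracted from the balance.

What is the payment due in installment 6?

$907.06

Installment 1: $5,442.33 − $907.05 → $4,535.28
Installment 2: $4,535.28 − $907.05 → $3,628.23
Installment 3: $3,628.23 − $907.05 → $2,721.18
Installment 4: $2,721.18 − $907.06 → $1,814.12
Installment 5: $1,814.12 − $907.06 → $907.06
Installment 6: $907.06 − $907.06 → $0.00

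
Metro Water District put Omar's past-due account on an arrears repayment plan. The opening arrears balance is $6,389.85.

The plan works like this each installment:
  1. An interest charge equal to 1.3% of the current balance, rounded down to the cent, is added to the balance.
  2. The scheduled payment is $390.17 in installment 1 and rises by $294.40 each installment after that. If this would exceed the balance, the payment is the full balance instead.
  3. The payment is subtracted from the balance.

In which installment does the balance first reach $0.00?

Installment 1: $6,389.85 +$83.06 interest = $6,472.91; pay $390.17 → $6,082.74
Installment 2: $6,082.74 +$79.07 interest = $6,161.81; pay $684.57 → $5,477.24
Installment 3: $5,477.24 +$71.20 interest = $5,548.44; pay $978.97 → $4,569.47
Installment 4: $4,569.47 +$59.40 interest = $4,628.87; pay $1,273.37 → $3,355.50
Installment 5: $3,355.50 +$43.62 interest = $3,399.12; pay $1,567.77 → $1,831.35
Installment 6: $1,831.35 +$23.80 interest = $1,855.15; pay $1,855.15 → $0.00
Balance reaches $0.00 in installment 6.

6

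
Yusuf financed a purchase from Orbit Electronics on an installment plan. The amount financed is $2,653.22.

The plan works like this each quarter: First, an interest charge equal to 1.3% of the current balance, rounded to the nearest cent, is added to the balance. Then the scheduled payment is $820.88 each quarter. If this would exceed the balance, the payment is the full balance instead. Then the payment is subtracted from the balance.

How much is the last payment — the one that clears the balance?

Quarter 1: $2,653.22 +$34.49 interest = $2,687.71; pay $820.88 → $1,866.83
Quarter 2: $1,866.83 +$24.27 interest = $1,891.10; pay $820.88 → $1,070.22
Quarter 3: $1,070.22 +$13.91 interest = $1,084.13; pay $820.88 → $263.25
Quarter 4: $263.25 +$3.42 interest = $266.67; pay $266.67 → $0.00

$266.67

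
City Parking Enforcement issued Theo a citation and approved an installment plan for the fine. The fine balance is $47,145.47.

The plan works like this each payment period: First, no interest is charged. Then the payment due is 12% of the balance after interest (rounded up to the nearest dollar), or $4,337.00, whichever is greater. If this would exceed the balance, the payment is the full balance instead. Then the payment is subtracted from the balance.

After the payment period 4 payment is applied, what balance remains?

Payment period 1: $47,145.47 − $5,658.00 → $41,487.47
Payment period 2: $41,487.47 − $4,979.00 → $36,508.47
Payment period 3: $36,508.47 − $4,382.00 → $32,126.47
Payment period 4: $32,126.47 − $4,337.00 → $27,789.47

$27,789.47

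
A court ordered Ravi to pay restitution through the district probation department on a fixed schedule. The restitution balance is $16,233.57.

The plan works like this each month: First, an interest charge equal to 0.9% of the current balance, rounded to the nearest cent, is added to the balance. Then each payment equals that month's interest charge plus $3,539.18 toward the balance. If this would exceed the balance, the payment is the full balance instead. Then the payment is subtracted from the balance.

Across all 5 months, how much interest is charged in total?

Month 1: $16,233.57 +$146.10 interest = $16,379.67; pay $3,685.28 → $12,694.39
Month 2: $12,694.39 +$114.25 interest = $12,808.64; pay $3,653.43 → $9,155.21
Month 3: $9,155.21 +$82.40 interest = $9,237.61; pay $3,621.58 → $5,616.03
Month 4: $5,616.03 +$50.54 interest = $5,666.57; pay $3,589.72 → $2,076.85
Month 5: $2,076.85 +$18.69 interest = $2,095.54; pay $2,095.54 → $0.00
Total interest: $146.10 + $114.25 + $82.40 + $50.54 + $18.69 = $411.98

$411.98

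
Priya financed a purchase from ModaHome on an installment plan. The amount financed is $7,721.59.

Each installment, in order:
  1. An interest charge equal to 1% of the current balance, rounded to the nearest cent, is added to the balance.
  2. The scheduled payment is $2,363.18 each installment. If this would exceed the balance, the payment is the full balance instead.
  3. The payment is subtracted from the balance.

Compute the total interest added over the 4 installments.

$170.80

Installment 1: $7,721.59 +$77.22 interest = $7,798.81; pay $2,363.18 → $5,435.63
Installment 2: $5,435.63 +$54.36 interest = $5,489.99; pay $2,363.18 → $3,126.81
Installment 3: $3,126.81 +$31.27 interest = $3,158.08; pay $2,363.18 → $794.90
Installment 4: $794.90 +$7.95 interest = $802.85; pay $802.85 → $0.00
Total interest: $77.22 + $54.36 + $31.27 + $7.95 = $170.80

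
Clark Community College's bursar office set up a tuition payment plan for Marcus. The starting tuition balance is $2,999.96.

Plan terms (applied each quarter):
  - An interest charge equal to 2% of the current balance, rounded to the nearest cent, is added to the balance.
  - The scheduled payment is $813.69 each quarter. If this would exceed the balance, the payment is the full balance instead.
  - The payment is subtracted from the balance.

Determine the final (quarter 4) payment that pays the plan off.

# | Opening | Interest | Payment | End bal
1 | $2,999.96 | $60.00 | $813.69 | $2,246.27
2 | $2,246.27 | $44.93 | $813.69 | $1,477.51
3 | $1,477.51 | $29.55 | $813.69 | $693.37
4 | $693.37 | $13.87 | $707.24 | $0.00

$707.24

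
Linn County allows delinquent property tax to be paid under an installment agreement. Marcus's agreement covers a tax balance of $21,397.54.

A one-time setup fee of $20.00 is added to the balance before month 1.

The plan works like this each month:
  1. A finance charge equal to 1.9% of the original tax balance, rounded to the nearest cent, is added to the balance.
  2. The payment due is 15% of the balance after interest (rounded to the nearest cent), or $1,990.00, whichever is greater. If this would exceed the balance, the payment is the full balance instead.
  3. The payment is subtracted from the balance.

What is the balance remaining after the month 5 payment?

$10,697.84

Month 1: opening $21,417.54; interest $406.55 → $21,824.09; payment $3,273.61; balance $18,550.48
Month 2: opening $18,550.48; interest $406.55 → $18,957.03; payment $2,843.55; balance $16,113.48
Month 3: opening $16,113.48; interest $406.55 → $16,520.03; payment $2,478.00; balance $14,042.03
Month 4: opening $14,042.03; interest $406.55 → $14,448.58; payment $2,167.29; balance $12,281.29
Month 5: opening $12,281.29; interest $406.55 → $12,687.84; payment $1,990.00; balance $10,697.84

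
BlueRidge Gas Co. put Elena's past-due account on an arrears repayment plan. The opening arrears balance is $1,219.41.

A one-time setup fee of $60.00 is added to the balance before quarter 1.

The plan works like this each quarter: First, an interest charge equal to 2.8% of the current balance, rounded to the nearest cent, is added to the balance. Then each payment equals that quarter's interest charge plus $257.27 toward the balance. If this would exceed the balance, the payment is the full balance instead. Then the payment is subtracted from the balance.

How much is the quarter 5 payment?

Quarter 1: $1,279.41 +$35.82 interest = $1,315.23; pay $293.09 → $1,022.14
Quarter 2: $1,022.14 +$28.62 interest = $1,050.76; pay $285.89 → $764.87
Quarter 3: $764.87 +$21.42 interest = $786.29; pay $278.69 → $507.60
Quarter 4: $507.60 +$14.21 interest = $521.81; pay $271.48 → $250.33
Quarter 5: $250.33 +$7.01 interest = $257.34; pay $257.34 → $0.00

$257.34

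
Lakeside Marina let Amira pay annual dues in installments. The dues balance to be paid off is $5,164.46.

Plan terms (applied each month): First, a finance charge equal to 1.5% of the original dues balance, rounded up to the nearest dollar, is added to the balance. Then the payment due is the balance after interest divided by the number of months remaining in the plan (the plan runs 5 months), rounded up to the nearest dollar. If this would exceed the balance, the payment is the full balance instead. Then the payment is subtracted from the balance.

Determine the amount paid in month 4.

$1,133.00

Month 1: opening $5,164.46; interest $78.00 → $5,242.46; payment $1,049.00; balance $4,193.46
Month 2: opening $4,193.46; interest $78.00 → $4,271.46; payment $1,068.00; balance $3,203.46
Month 3: opening $3,203.46; interest $78.00 → $3,281.46; payment $1,094.00; balance $2,187.46
Month 4: opening $2,187.46; interest $78.00 → $2,265.46; payment $1,133.00; balance $1,132.46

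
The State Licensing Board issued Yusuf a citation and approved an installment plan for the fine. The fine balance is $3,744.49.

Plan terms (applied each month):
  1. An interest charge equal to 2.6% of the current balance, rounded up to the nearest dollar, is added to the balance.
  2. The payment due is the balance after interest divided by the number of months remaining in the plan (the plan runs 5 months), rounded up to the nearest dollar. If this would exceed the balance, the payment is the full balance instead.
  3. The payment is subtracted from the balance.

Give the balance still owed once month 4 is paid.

$829.49

Month 1: opening $3,744.49; interest $98.00 → $3,842.49; payment $769.00; balance $3,073.49
Month 2: opening $3,073.49; interest $80.00 → $3,153.49; payment $789.00; balance $2,364.49
Month 3: opening $2,364.49; interest $62.00 → $2,426.49; payment $809.00; balance $1,617.49
Month 4: opening $1,617.49; interest $43.00 → $1,660.49; payment $831.00; balance $829.49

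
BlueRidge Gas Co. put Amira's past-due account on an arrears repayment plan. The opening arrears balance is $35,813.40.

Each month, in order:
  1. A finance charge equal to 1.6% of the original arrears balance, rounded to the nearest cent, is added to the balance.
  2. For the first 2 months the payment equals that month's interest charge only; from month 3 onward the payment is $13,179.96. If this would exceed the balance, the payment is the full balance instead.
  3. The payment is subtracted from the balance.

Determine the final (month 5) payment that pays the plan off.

$11,172.51

Month 1: $35,813.40 +$573.01 interest = $36,386.41; pay $573.01 → $35,813.40
Month 2: $35,813.40 +$573.01 interest = $36,386.41; pay $573.01 → $35,813.40
Month 3: $35,813.40 +$573.01 interest = $36,386.41; pay $13,179.96 → $23,206.45
Month 4: $23,206.45 +$573.01 interest = $23,779.46; pay $13,179.96 → $10,599.50
Month 5: $10,599.50 +$573.01 interest = $11,172.51; pay $11,172.51 → $0.00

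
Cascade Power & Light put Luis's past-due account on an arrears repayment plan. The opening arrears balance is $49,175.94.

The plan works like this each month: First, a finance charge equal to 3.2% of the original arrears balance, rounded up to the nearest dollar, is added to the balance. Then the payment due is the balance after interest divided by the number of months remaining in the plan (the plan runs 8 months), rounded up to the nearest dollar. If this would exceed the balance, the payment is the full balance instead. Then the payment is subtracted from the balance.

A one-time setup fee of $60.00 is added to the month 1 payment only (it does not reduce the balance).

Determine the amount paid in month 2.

Month 1: $49,175.94 +$1,574.00 interest = $50,749.94; pay $6,344.00 (+ $60.00 fee) → $44,405.94
Month 2: $44,405.94 +$1,574.00 interest = $45,979.94; pay $6,569.00 → $39,410.94

$6,569.00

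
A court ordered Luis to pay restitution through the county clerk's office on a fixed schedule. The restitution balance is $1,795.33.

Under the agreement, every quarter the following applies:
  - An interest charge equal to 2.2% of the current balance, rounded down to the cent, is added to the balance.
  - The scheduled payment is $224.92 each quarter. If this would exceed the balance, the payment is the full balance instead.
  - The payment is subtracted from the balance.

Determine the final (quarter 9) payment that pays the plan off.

$196.74

# | Opening | Interest | Payment | End bal
1 | $1,795.33 | $39.49 | $224.92 | $1,609.90
2 | $1,609.90 | $35.41 | $224.92 | $1,420.39
3 | $1,420.39 | $31.24 | $224.92 | $1,226.71
4 | $1,226.71 | $26.98 | $224.92 | $1,028.77
5 | $1,028.77 | $22.63 | $224.92 | $826.48
6 | $826.48 | $18.18 | $224.92 | $619.74
7 | $619.74 | $13.63 | $224.92 | $408.45
8 | $408.45 | $8.98 | $224.92 | $192.51
9 | $192.51 | $4.23 | $196.74 | $0.00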